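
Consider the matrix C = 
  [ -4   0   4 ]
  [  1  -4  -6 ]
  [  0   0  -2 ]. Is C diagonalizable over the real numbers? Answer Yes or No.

Characteristic polynomial: p(λ) = λ^3 + 10λ^2 + 32λ + 32 = (λ + 2)(λ + 4)^2.
λ = -4 has algebraic multiplicity 2; rank(C + 4I) = 2, so geometric multiplicity = 1.
Geometric multiplicity < algebraic multiplicity, so C is not diagonalizable.

No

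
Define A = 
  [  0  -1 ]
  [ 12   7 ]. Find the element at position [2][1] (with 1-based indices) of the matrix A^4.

2100

Characteristic polynomial: s^2 - 7s + 12 = (s - 4)(s - 3), so the eigenvalues are 3, 4.
s=3: eigenvector (1, -3).
s=4: eigenvector (-1, 4).
P = [[1, -1], [-3, 4]], D = diag(3, 4), P⁻¹ = [[4, 1], [3, 1]].
A⁴ = P·diag(81, 256)·P⁻¹ = [[-444, -175], [2100, 781]].
The requested entry is 2100.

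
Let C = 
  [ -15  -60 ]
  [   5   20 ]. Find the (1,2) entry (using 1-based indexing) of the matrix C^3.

Characteristic polynomial: s^2 - 5s = s(s - 5), so the eigenvalues are 0, 5.
s=0: eigenvector (4, -1).
s=5: eigenvector (-3, 1).
P = [[4, -3], [-1, 1]], D = diag(0, 5), P⁻¹ = [[1, 3], [1, 4]].
C³ = P·diag(0, 125)·P⁻¹ = [[-375, -1500], [125, 500]].
The requested entry is -1500.

-1500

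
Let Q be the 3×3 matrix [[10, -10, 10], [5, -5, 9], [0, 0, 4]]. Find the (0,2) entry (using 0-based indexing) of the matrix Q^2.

Characteristic polynomial: s^3 - 9s^2 + 20s = s(s - 5)(s - 4), so the eigenvalues are 0, 4, 5.
s=5: eigenvector (-2, -1, 0).
s=4: eigenvector (0, 1, 1).
s=0: eigenvector (-1, -1, 0).
P = [[-2, 0, -1], [-1, 1, -1], [0, 1, 0]], D = diag(5, 4, 0), P⁻¹ = [[-1, 1, -1], [0, 0, 1], [1, -2, 2]].
Q² = P·diag(25, 16, 0)·P⁻¹ = [[50, -50, 50], [25, -25, 41], [0, 0, 16]].
The requested entry is 50.

50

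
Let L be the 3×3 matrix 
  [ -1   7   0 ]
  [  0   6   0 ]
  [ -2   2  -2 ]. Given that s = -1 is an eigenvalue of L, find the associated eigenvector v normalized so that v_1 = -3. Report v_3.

L + 1I = [[0, 7, 0], [0, 7, 0], [-2, 2, -1]].
Solving (L + 1I)v = 0 gives the eigenspace spanned by (-3, 0, 6).
With v_1 = -3, v = (-3, 0, 6), so v_3 = 6.

6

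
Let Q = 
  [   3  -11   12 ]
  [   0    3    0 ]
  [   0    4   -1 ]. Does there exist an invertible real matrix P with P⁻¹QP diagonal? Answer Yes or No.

Characteristic polynomial: p(t) = t^3 - 5t^2 + 3t + 9 = (t - 3)^2(t + 1).
t = 3 has algebraic multiplicity 2; rank(Q − 3I) = 2, so geometric multiplicity = 1.
Geometric multiplicity < algebraic multiplicity, so Q is not diagonalizable.

No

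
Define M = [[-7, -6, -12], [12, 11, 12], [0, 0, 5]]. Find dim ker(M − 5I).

2

M − 5I = [[-12, -6, -12], [12, 6, 12], [0, 0, 0]].
This matrix has rank 1, so its null space has dimension 3 − 1 = 2.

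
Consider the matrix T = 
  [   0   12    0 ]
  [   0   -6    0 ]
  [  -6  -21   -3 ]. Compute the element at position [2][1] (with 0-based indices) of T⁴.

Characteristic polynomial: λ^3 + 9λ^2 + 18λ = λ(λ + 3)(λ + 6), so the eigenvalues are -6, -3, 0.
λ=0: eigenvector (1, 0, -2).
λ=-6: eigenvector (-2, 1, 3).
λ=-3: eigenvector (0, 0, 1).
P = [[1, -2, 0], [0, 1, 0], [-2, 3, 1]], D = diag(0, -6, -3), P⁻¹ = [[1, 2, 0], [0, 1, 0], [2, 1, 1]].
T⁴ = P·diag(0, 1296, 81)·P⁻¹ = [[0, -2592, 0], [0, 1296, 0], [162, 3969, 81]].
The requested entry is 3969.

3969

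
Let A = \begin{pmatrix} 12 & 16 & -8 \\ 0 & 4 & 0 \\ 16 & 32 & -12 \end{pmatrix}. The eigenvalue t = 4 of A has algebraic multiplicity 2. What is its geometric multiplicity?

2

A − 4I = [[8, 16, -8], [0, 0, 0], [16, 32, -16]].
This matrix has rank 1, so its null space has dimension 3 − 1 = 2.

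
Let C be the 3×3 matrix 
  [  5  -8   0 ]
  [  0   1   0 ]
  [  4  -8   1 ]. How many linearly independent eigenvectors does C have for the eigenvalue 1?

2

C − 1I = [[4, -8, 0], [0, 0, 0], [4, -8, 0]].
This matrix has rank 1, so its null space has dimension 3 − 1 = 2.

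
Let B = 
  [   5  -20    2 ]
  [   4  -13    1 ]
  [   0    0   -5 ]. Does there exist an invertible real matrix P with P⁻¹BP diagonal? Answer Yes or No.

No

Characteristic polynomial: p(λ) = λ^3 + 13λ^2 + 55λ + 75 = (λ + 3)(λ + 5)^2.
λ = -5 has algebraic multiplicity 2; rank(B + 5I) = 2, so geometric multiplicity = 1.
Geometric multiplicity < algebraic multiplicity, so B is not diagonalizable.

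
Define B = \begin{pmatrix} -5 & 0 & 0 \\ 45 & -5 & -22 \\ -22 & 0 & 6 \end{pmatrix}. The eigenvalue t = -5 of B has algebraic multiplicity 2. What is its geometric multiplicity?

1

B + 5I = [[0, 0, 0], [45, 0, -22], [-22, 0, 11]].
This matrix has rank 2, so its null space has dimension 3 − 2 = 1.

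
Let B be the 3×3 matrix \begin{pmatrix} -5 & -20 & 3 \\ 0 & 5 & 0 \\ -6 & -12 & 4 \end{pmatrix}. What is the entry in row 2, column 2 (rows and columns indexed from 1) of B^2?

25

Characteristic polynomial: r^3 - 4r^2 - 7r + 10 = (r - 5)(r - 1)(r + 2), so the eigenvalues are -2, 1, 5.
r=-2: eigenvector (-1, 0, -1).
r=5: eigenvector (-2, 1, 0).
r=1: eigenvector (1, 0, 2).
P = [[-1, -2, 1], [0, 1, 0], [-1, 0, 2]], D = diag(-2, 5, 1), P⁻¹ = [[-2, -4, 1], [0, 1, 0], [-1, -2, 1]].
B² = P·diag(4, 25, 1)·P⁻¹ = [[7, -36, -3], [0, 25, 0], [6, 12, -2]].
The requested entry is 25.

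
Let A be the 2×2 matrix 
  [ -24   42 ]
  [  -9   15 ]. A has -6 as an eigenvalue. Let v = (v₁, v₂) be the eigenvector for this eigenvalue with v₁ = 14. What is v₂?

6

A + 6I = [[-18, 42], [-9, 21]].
Solving (A + 6I)v = 0 gives the eigenspace spanned by (14, 6).
With v₁ = 14, v = (14, 6), so v₂ = 6.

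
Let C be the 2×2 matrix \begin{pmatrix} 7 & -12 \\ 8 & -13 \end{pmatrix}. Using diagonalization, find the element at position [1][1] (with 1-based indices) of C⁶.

-31247

Characteristic polynomial: μ^2 + 6μ + 5 = (μ + 1)(μ + 5), so the eigenvalues are -5, -1.
μ=-5: eigenvector (1, 1).
μ=-1: eigenvector (-3, -2).
P = [[1, -3], [1, -2]], D = diag(-5, -1), P⁻¹ = [[-2, 3], [-1, 1]].
C⁶ = P·diag(15625, 1)·P⁻¹ = [[-31247, 46872], [-31248, 46873]].
The requested entry is -31247.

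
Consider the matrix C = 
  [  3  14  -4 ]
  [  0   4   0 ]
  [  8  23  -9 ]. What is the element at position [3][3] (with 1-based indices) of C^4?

1249

Characteristic polynomial: r^3 + 2r^2 - 19r - 20 = (r - 4)(r + 1)(r + 5), so the eigenvalues are -5, -1, 4.
r=-5: eigenvector (1, 0, 2).
r=-1: eigenvector (-1, 0, -1).
r=4: eigenvector (2, 1, 3).
P = [[1, -1, 2], [0, 0, 1], [2, -1, 3]], D = diag(-5, -1, 4), P⁻¹ = [[-1, -1, 1], [-2, 1, 1], [0, 1, 0]].
C⁴ = P·diag(625, 1, 256)·P⁻¹ = [[-623, -114, 624], [0, 256, 0], [-1248, -483, 1249]].
The requested entry is 1249.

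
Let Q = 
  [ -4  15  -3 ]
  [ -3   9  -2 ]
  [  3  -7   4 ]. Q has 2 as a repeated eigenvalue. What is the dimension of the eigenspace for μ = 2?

Q − 2I = [[-6, 15, -3], [-3, 7, -2], [3, -7, 2]].
This matrix has rank 2, so its null space has dimension 3 − 2 = 1.

1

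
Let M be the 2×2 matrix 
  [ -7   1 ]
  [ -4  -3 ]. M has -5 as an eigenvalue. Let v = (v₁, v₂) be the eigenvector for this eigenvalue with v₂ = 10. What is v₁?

5

M + 5I = [[-2, 1], [-4, 2]].
Solving (M + 5I)v = 0 gives the eigenspace spanned by (5, 10).
With v₂ = 10, v = (5, 10), so v₁ = 5.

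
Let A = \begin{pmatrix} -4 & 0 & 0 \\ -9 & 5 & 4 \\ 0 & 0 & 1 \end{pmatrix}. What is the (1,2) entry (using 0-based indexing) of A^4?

Characteristic polynomial: s^3 - 2s^2 - 19s + 20 = (s - 5)(s - 1)(s + 4), so the eigenvalues are -4, 1, 5.
s=-4: eigenvector (1, 1, 0).
s=5: eigenvector (0, 1, 0).
s=1: eigenvector (0, -1, 1).
P = [[1, 0, 0], [1, 1, -1], [0, 0, 1]], D = diag(-4, 5, 1), P⁻¹ = [[1, 0, 0], [-1, 1, 1], [0, 0, 1]].
A⁴ = P·diag(256, 625, 1)·P⁻¹ = [[256, 0, 0], [-369, 625, 624], [0, 0, 1]].
The requested entry is 624.

624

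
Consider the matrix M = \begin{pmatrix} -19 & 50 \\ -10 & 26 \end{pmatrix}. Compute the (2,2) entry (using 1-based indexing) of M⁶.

Characteristic polynomial: μ^2 - 7μ + 6 = (μ - 6)(μ - 1), so the eigenvalues are 1, 6.
μ=6: eigenvector (2, 1).
μ=1: eigenvector (5, 2).
P = [[2, 5], [1, 2]], D = diag(6, 1), P⁻¹ = [[-2, 5], [1, -2]].
M⁶ = P·diag(46656, 1)·P⁻¹ = [[-186619, 466550], [-93310, 233276]].
The requested entry is 233276.

233276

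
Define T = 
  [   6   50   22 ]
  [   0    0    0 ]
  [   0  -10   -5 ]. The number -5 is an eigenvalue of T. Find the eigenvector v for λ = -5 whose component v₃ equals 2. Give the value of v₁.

-4

T + 5I = [[11, 50, 22], [0, 5, 0], [0, -10, 0]].
Solving (T + 5I)v = 0 gives the eigenspace spanned by (-4, 0, 2).
With v₃ = 2, v = (-4, 0, 2), so v₁ = -4.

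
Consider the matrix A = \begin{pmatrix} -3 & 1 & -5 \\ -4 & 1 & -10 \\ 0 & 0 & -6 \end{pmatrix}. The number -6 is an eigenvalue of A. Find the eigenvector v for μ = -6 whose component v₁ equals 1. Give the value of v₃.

1

A + 6I = [[3, 1, -5], [-4, 7, -10], [0, 0, 0]].
Solving (A + 6I)v = 0 gives the eigenspace spanned by (1, 2, 1).
With v₁ = 1, v = (1, 2, 1), so v₃ = 1.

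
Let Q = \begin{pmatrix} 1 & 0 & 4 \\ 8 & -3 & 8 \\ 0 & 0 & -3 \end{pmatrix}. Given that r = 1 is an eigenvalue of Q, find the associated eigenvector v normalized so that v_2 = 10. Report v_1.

Q − 1I = [[0, 0, 4], [8, -4, 8], [0, 0, -4]].
Solving (Q − 1I)v = 0 gives the eigenspace spanned by (5, 10, 0).
With v_2 = 10, v = (5, 10, 0), so v_1 = 5.

5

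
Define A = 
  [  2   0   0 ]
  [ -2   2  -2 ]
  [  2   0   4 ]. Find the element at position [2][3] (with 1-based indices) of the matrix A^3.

-56

Characteristic polynomial: t^3 - 8t^2 + 20t - 16 = (t - 4)(t - 2)^2, so the eigenvalues are 2, 2, 4.
t=2: eigenvector (1, -1, -1).
t=2: eigenvector (2, -1, -2).
t=4: eigenvector (0, -1, 1).
P = [[1, 2, 0], [-1, -1, -1], [-1, -2, 1]], D = diag(2, 2, 4), P⁻¹ = [[-3, -2, -2], [2, 1, 1], [1, 0, 1]].
A³ = P·diag(8, 8, 64)·P⁻¹ = [[8, 0, 0], [-56, 8, -56], [56, 0, 64]].
The requested entry is -56.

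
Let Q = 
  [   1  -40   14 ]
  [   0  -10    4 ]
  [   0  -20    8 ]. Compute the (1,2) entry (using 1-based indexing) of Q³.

Characteristic polynomial: r^3 + r^2 - 2r = r(r - 1)(r + 2), so the eigenvalues are -2, 0, 1.
r=0: eigenvector (10, 2, 5).
r=-2: eigenvector (4, 1, 2).
r=1: eigenvector (1, 0, 0).
P = [[10, 4, 1], [2, 1, 0], [5, 2, 0]], D = diag(0, -2, 1), P⁻¹ = [[0, -2, 1], [0, 5, -2], [1, 0, -2]].
Q³ = P·diag(0, -8, 1)·P⁻¹ = [[1, -160, 62], [0, -40, 16], [0, -80, 32]].
The requested entry is -160.

-160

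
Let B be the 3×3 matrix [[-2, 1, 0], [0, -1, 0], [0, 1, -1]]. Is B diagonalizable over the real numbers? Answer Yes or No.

Characteristic polynomial: p(λ) = λ^3 + 4λ^2 + 5λ + 2 = (λ + 1)^2(λ + 2).
λ = -1 has algebraic multiplicity 2; rank(B + 1I) = 2, so geometric multiplicity = 1.
Geometric multiplicity < algebraic multiplicity, so B is not diagonalizable.

No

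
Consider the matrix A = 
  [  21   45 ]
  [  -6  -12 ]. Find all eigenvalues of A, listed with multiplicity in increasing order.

Characteristic polynomial: p(t) = t^2 - 9t + 18 = (t - 6)(t - 3).
Roots (with multiplicity): 3, 6.

3, 6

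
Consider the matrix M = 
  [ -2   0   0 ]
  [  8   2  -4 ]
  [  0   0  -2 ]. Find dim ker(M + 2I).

2

M + 2I = [[0, 0, 0], [8, 4, -4], [0, 0, 0]].
This matrix has rank 1, so its null space has dimension 3 − 1 = 2.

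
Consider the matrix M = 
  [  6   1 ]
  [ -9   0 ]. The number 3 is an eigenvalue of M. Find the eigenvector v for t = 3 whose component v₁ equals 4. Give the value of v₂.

M − 3I = [[3, 1], [-9, -3]].
Solving (M − 3I)v = 0 gives the eigenspace spanned by (4, -12).
With v₁ = 4, v = (4, -12), so v₂ = -12.

-12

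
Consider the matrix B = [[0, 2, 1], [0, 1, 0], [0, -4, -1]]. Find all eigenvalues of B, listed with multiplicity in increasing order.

Characteristic polynomial: p(t) = t^3 - t = t(t - 1)(t + 1).
Roots (with multiplicity): -1, 0, 1.

-1, 0, 1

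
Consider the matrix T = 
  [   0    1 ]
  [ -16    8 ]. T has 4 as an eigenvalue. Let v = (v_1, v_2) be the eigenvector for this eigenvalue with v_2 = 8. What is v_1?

T − 4I = [[-4, 1], [-16, 4]].
Solving (T − 4I)v = 0 gives the eigenspace spanned by (2, 8).
With v_2 = 8, v = (2, 8), so v_1 = 2.

2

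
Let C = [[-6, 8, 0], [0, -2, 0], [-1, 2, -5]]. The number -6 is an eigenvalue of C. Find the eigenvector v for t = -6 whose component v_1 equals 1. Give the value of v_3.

C + 6I = [[0, 8, 0], [0, 4, 0], [-1, 2, 1]].
Solving (C + 6I)v = 0 gives the eigenspace spanned by (1, 0, 1).
With v_1 = 1, v = (1, 0, 1), so v_3 = 1.

1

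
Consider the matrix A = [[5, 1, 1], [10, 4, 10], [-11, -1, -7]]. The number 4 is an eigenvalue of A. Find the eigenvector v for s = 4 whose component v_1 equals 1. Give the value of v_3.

-1

A − 4I = [[1, 1, 1], [10, 0, 10], [-11, -1, -11]].
Solving (A − 4I)v = 0 gives the eigenspace spanned by (1, 0, -1).
With v_1 = 1, v = (1, 0, -1), so v_3 = -1.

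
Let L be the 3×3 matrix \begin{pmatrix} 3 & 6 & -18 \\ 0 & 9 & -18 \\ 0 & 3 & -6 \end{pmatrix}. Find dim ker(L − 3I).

L − 3I = [[0, 6, -18], [0, 6, -18], [0, 3, -9]].
This matrix has rank 1, so its null space has dimension 3 − 1 = 2.

2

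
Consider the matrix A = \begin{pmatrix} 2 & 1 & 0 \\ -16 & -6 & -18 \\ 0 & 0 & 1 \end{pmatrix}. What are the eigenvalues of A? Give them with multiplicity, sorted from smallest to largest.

Characteristic polynomial: p(t) = t^3 + 3t^2 - 4 = (t - 1)(t + 2)^2.
Roots (with multiplicity): -2, -2, 1.

-2, -2, 1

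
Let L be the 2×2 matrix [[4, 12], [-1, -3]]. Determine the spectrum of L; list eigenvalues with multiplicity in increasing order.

Characteristic polynomial: p(λ) = λ^2 - λ = λ(λ - 1).
Roots (with multiplicity): 0, 1.

0, 1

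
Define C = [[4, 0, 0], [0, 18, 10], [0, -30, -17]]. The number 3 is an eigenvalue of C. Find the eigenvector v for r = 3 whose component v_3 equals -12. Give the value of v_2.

8

C − 3I = [[1, 0, 0], [0, 15, 10], [0, -30, -20]].
Solving (C − 3I)v = 0 gives the eigenspace spanned by (0, 8, -12).
With v_3 = -12, v = (0, 8, -12), so v_2 = 8.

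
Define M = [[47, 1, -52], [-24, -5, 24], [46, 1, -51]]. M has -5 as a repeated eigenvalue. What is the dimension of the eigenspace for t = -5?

M + 5I = [[52, 1, -52], [-24, 0, 24], [46, 1, -46]].
This matrix has rank 2, so its null space has dimension 3 − 2 = 1.

1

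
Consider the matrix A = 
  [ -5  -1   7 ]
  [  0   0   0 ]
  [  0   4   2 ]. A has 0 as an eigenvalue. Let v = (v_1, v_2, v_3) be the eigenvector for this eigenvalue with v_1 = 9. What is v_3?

6

A = [[-5, -1, 7], [0, 0, 0], [0, 4, 2]].
Solving (A)v = 0 gives the eigenspace spanned by (9, -3, 6).
With v_1 = 9, v = (9, -3, 6), so v_3 = 6.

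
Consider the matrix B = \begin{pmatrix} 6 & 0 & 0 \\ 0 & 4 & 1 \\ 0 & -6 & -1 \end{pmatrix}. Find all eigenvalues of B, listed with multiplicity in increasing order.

1, 2, 6

Characteristic polynomial: p(μ) = μ^3 - 9μ^2 + 20μ - 12 = (μ - 6)(μ - 2)(μ - 1).
Roots (with multiplicity): 1, 2, 6.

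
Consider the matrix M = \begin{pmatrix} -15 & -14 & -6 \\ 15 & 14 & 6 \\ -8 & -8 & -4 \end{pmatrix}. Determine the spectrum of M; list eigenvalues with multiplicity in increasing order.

Characteristic polynomial: p(s) = s^3 + 5s^2 + 4s = s(s + 1)(s + 4).
Roots (with multiplicity): -4, -1, 0.

-4, -1, 0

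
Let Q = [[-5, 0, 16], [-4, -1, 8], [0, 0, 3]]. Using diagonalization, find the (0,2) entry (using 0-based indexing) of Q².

Characteristic polynomial: λ^3 + 3λ^2 - 13λ - 15 = (λ - 3)(λ + 1)(λ + 5), so the eigenvalues are -5, -1, 3.
λ=-5: eigenvector (1, 1, 0).
λ=3: eigenvector (2, 0, 1).
λ=-1: eigenvector (0, 1, 0).
P = [[1, 2, 0], [1, 0, 1], [0, 1, 0]], D = diag(-5, 3, -1), P⁻¹ = [[1, 0, -2], [0, 0, 1], [-1, 1, 2]].
Q² = P·diag(25, 9, 1)·P⁻¹ = [[25, 0, -32], [24, 1, -48], [0, 0, 9]].
The requested entry is -32.

-32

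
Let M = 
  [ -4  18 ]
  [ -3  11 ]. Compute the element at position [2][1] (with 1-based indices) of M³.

-117

Characteristic polynomial: s^2 - 7s + 10 = (s - 5)(s - 2), so the eigenvalues are 2, 5.
s=2: eigenvector (3, 1).
s=5: eigenvector (-2, -1).
P = [[3, -2], [1, -1]], D = diag(2, 5), P⁻¹ = [[1, -2], [1, -3]].
M³ = P·diag(8, 125)·P⁻¹ = [[-226, 702], [-117, 359]].
The requested entry is -117.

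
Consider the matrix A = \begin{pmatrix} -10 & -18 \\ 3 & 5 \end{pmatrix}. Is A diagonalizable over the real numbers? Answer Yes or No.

Characteristic polynomial: p(r) = r^2 + 5r + 4 = (r + 1)(r + 4).
All 2 eigenvalues are distinct, so A is diagonalizable.

Yes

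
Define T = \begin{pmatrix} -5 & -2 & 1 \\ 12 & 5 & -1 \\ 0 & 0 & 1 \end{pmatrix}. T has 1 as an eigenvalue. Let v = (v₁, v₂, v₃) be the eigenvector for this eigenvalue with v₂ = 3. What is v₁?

-1

T − 1I = [[-6, -2, 1], [12, 4, -1], [0, 0, 0]].
Solving (T − 1I)v = 0 gives the eigenspace spanned by (-1, 3, 0).
With v₂ = 3, v = (-1, 3, 0), so v₁ = -1.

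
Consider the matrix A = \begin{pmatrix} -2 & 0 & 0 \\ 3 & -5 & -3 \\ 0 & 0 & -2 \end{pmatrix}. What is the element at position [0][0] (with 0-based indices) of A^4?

16

Characteristic polynomial: t^3 + 9t^2 + 24t + 20 = (t + 2)^2(t + 5), so the eigenvalues are -5, -2, -2.
t=-2: eigenvector (1, 1, 0).
t=-5: eigenvector (0, 1, 0).
t=-2: eigenvector (1, 0, 1).
P = [[1, 0, 1], [1, 1, 0], [0, 0, 1]], D = diag(-2, -5, -2), P⁻¹ = [[1, 0, -1], [-1, 1, 1], [0, 0, 1]].
A⁴ = P·diag(16, 625, 16)·P⁻¹ = [[16, 0, 0], [-609, 625, 609], [0, 0, 16]].
The requested entry is 16.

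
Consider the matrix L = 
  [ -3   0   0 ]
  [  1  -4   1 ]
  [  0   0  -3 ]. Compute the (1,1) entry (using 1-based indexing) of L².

Characteristic polynomial: r^3 + 10r^2 + 33r + 36 = (r + 3)^2(r + 4), so the eigenvalues are -4, -3, -3.
r=-3: eigenvector (1, 3, 2).
r=-4: eigenvector (0, 1, 0).
r=-3: eigenvector (0, 1, 1).
P = [[1, 0, 0], [3, 1, 1], [2, 0, 1]], D = diag(-3, -4, -3), P⁻¹ = [[1, 0, 0], [-1, 1, -1], [-2, 0, 1]].
L² = P·diag(9, 16, 9)·P⁻¹ = [[9, 0, 0], [-7, 16, -7], [0, 0, 9]].
The requested entry is 9.

9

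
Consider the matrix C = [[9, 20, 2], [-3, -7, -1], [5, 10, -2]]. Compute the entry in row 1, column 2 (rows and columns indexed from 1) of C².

60

Characteristic polynomial: r^3 - 7r - 6 = (r - 3)(r + 1)(r + 2), so the eigenvalues are -2, -1, 3.
r=3: eigenvector (3, -1, 1).
r=-2: eigenvector (-2, 1, 1).
r=-1: eigenvector (-2, 1, 0).
P = [[3, -2, -2], [-1, 1, 1], [1, 1, 0]], D = diag(3, -2, -1), P⁻¹ = [[1, 2, 0], [-1, -2, 1], [2, 5, -1]].
C² = P·diag(9, 4, 1)·P⁻¹ = [[31, 60, -6], [-11, -21, 3], [5, 10, 4]].
The requested entry is 60.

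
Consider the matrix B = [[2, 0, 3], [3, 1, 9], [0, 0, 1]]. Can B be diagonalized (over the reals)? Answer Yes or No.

Characteristic polynomial: p(r) = r^3 - 4r^2 + 5r - 2 = (r - 2)(r - 1)^2.
r = 1 has algebraic multiplicity 2; rank(B − 1I) = 1, so geometric multiplicity = 2.
Every eigenvalue has geometric = algebraic multiplicity, so B is diagonalizable.

Yes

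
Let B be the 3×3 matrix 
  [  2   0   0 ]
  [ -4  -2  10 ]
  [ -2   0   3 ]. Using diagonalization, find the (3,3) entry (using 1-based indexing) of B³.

27

Characteristic polynomial: t^3 - 3t^2 - 4t + 12 = (t - 3)(t - 2)(t + 2), so the eigenvalues are -2, 2, 3.
t=2: eigenvector (1, 4, 2).
t=-2: eigenvector (0, 1, 0).
t=3: eigenvector (0, 2, 1).
P = [[1, 0, 0], [4, 1, 2], [2, 0, 1]], D = diag(2, -2, 3), P⁻¹ = [[1, 0, 0], [0, 1, -2], [-2, 0, 1]].
B³ = P·diag(8, -8, 27)·P⁻¹ = [[8, 0, 0], [-76, -8, 70], [-38, 0, 27]].
The requested entry is 27.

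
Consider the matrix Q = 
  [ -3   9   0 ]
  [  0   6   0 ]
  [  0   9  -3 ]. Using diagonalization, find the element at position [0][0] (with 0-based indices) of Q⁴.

Characteristic polynomial: s^3 - 27s - 54 = (s - 6)(s + 3)^2, so the eigenvalues are -3, -3, 6.
s=-3: eigenvector (1, 0, 0).
s=-3: eigenvector (0, 0, -1).
s=6: eigenvector (1, 1, 1).
P = [[1, 0, 1], [0, 0, 1], [0, -1, 1]], D = diag(-3, -3, 6), P⁻¹ = [[1, -1, 0], [0, 1, -1], [0, 1, 0]].
Q⁴ = P·diag(81, 81, 1296)·P⁻¹ = [[81, 1215, 0], [0, 1296, 0], [0, 1215, 81]].
The requested entry is 81.

81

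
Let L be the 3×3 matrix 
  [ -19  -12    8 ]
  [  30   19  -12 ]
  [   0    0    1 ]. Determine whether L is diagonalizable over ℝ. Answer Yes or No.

Yes

Characteristic polynomial: p(s) = s^3 - s^2 - s + 1 = (s - 1)^2(s + 1).
s = 1 has algebraic multiplicity 2; rank(L − 1I) = 1, so geometric multiplicity = 2.
Every eigenvalue has geometric = algebraic multiplicity, so L is diagonalizable.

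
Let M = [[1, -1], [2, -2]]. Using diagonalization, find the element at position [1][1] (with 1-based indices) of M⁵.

Characteristic polynomial: s^2 + s = s(s + 1), so the eigenvalues are -1, 0.
s=0: eigenvector (1, 1).
s=-1: eigenvector (1, 2).
P = [[1, 1], [1, 2]], D = diag(0, -1), P⁻¹ = [[2, -1], [-1, 1]].
M⁵ = P·diag(0, -1)·P⁻¹ = [[1, -1], [2, -2]].
The requested entry is 1.

1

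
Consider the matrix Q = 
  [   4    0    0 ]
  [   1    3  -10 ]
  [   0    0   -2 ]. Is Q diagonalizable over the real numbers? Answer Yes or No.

Yes

Characteristic polynomial: p(λ) = λ^3 - 5λ^2 - 2λ + 24 = (λ - 4)(λ - 3)(λ + 2).
All 3 eigenvalues are distinct, so Q is diagonalizable.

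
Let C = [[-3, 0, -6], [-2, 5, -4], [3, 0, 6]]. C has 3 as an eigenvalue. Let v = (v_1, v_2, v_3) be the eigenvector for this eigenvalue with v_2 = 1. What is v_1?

C − 3I = [[-6, 0, -6], [-2, 2, -4], [3, 0, 3]].
Solving (C − 3I)v = 0 gives the eigenspace spanned by (-1, 1, 1).
With v_2 = 1, v = (-1, 1, 1), so v_1 = -1.

-1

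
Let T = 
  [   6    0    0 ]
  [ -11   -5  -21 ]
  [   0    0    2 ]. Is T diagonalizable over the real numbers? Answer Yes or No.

Characteristic polynomial: p(r) = r^3 - 3r^2 - 28r + 60 = (r - 6)(r - 2)(r + 5).
All 3 eigenvalues are distinct, so T is diagonalizable.

Yes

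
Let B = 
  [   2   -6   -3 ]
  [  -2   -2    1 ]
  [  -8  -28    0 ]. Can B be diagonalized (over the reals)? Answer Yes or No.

No

Characteristic polynomial: p(s) = s^3 - 12s + 16 = (s - 2)^2(s + 4).
s = 2 has algebraic multiplicity 2; rank(B − 2I) = 2, so geometric multiplicity = 1.
Geometric multiplicity < algebraic multiplicity, so B is not diagonalizable.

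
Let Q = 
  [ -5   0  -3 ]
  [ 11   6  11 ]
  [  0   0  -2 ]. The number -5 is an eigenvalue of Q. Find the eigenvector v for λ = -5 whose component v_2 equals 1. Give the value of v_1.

Q + 5I = [[0, 0, -3], [11, 11, 11], [0, 0, 3]].
Solving (Q + 5I)v = 0 gives the eigenspace spanned by (-1, 1, 0).
With v_2 = 1, v = (-1, 1, 0), so v_1 = -1.

-1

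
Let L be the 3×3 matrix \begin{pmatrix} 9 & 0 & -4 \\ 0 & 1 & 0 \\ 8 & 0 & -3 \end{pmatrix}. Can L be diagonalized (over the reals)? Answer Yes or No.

Yes

Characteristic polynomial: p(s) = s^3 - 7s^2 + 11s - 5 = (s - 5)(s - 1)^2.
s = 1 has algebraic multiplicity 2; rank(L − 1I) = 1, so geometric multiplicity = 2.
Every eigenvalue has geometric = algebraic multiplicity, so L is diagonalizable.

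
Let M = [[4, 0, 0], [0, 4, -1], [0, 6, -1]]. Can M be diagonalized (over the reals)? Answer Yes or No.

Characteristic polynomial: p(s) = s^3 - 7s^2 + 14s - 8 = (s - 4)(s - 2)(s - 1).
All 3 eigenvalues are distinct, so M is diagonalizable.

Yes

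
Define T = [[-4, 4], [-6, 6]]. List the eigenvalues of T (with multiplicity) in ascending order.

Characteristic polynomial: p(μ) = μ^2 - 2μ = μ(μ - 2).
Roots (with multiplicity): 0, 2.

0, 2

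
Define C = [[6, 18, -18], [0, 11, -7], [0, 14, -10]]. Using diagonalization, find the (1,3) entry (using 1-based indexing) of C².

-54

Characteristic polynomial: μ^3 - 7μ^2 - 6μ + 72 = (μ - 6)(μ - 4)(μ + 3), so the eigenvalues are -3, 4, 6.
μ=-3: eigenvector (-2, -1, -2).
μ=6: eigenvector (1, 0, 0).
μ=4: eigenvector (0, 1, 1).
P = [[-2, 1, 0], [-1, 0, 1], [-2, 0, 1]], D = diag(-3, 6, 4), P⁻¹ = [[0, 1, -1], [1, 2, -2], [0, 2, -1]].
C² = P·diag(9, 36, 16)·P⁻¹ = [[36, 54, -54], [0, 23, -7], [0, 14, 2]].
The requested entry is -54.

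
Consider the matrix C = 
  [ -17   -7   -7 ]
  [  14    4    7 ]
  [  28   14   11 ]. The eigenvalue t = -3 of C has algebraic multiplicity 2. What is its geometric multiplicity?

2

C + 3I = [[-14, -7, -7], [14, 7, 7], [28, 14, 14]].
This matrix has rank 1, so its null space has dimension 3 − 1 = 2.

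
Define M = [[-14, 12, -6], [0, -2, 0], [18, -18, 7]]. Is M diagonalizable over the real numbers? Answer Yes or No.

Characteristic polynomial: p(λ) = λ^3 + 9λ^2 + 24λ + 20 = (λ + 2)^2(λ + 5).
λ = -2 has algebraic multiplicity 2; rank(M + 2I) = 1, so geometric multiplicity = 2.
Every eigenvalue has geometric = algebraic multiplicity, so M is diagonalizable.

Yes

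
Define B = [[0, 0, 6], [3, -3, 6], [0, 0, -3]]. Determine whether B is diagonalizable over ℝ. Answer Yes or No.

Yes

Characteristic polynomial: p(μ) = μ^3 + 6μ^2 + 9μ = μ(μ + 3)^2.
μ = -3 has algebraic multiplicity 2; rank(B + 3I) = 1, so geometric multiplicity = 2.
Every eigenvalue has geometric = algebraic multiplicity, so B is diagonalizable.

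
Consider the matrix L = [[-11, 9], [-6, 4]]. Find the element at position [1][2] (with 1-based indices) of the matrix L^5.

9279

Characteristic polynomial: μ^2 + 7μ + 10 = (μ + 2)(μ + 5), so the eigenvalues are -5, -2.
μ=-2: eigenvector (1, 1).
μ=-5: eigenvector (3, 2).
P = [[1, 3], [1, 2]], D = diag(-2, -5), P⁻¹ = [[-2, 3], [1, -1]].
L⁵ = P·diag(-32, -3125)·P⁻¹ = [[-9311, 9279], [-6186, 6154]].
The requested entry is 9279.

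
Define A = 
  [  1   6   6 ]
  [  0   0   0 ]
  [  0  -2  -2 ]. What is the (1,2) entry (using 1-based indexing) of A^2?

-6

Characteristic polynomial: t^3 + t^2 - 2t = t(t - 1)(t + 2), so the eigenvalues are -2, 0, 1.
t=1: eigenvector (1, 0, 0).
t=0: eigenvector (0, 1, -1).
t=-2: eigenvector (-2, 0, 1).
P = [[1, 0, -2], [0, 1, 0], [0, -1, 1]], D = diag(1, 0, -2), P⁻¹ = [[1, 2, 2], [0, 1, 0], [0, 1, 1]].
A² = P·diag(1, 0, 4)·P⁻¹ = [[1, -6, -6], [0, 0, 0], [0, 4, 4]].
The requested entry is -6.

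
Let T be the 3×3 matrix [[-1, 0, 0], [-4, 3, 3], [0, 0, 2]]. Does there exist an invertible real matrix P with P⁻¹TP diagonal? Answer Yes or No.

Yes

Characteristic polynomial: p(λ) = λ^3 - 4λ^2 + λ + 6 = (λ - 3)(λ - 2)(λ + 1).
All 3 eigenvalues are distinct, so T is diagonalizable.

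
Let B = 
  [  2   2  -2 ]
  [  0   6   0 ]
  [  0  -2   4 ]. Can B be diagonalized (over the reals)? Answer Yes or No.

Characteristic polynomial: p(r) = r^3 - 12r^2 + 44r - 48 = (r - 6)(r - 4)(r - 2).
All 3 eigenvalues are distinct, so B is diagonalizable.

Yes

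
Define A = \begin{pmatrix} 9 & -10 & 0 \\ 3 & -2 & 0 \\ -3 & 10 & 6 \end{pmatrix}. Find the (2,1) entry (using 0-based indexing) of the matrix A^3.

370

Characteristic polynomial: μ^3 - 13μ^2 + 54μ - 72 = (μ - 6)(μ - 4)(μ - 3), so the eigenvalues are 3, 4, 6.
μ=6: eigenvector (0, 0, 1).
μ=4: eigenvector (-2, -1, 2).
μ=3: eigenvector (5, 3, -5).
P = [[0, -2, 5], [0, -1, 3], [1, 2, -5]], D = diag(6, 4, 3), P⁻¹ = [[1, 0, 1], [-3, 5, 0], [-1, 2, 0]].
A³ = P·diag(216, 64, 27)·P⁻¹ = [[249, -370, 0], [111, -158, 0], [-33, 370, 216]].
The requested entry is 370.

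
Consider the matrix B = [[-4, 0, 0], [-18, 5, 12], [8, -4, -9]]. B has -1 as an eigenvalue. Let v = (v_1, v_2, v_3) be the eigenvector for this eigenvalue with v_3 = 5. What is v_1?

B + 1I = [[-3, 0, 0], [-18, 6, 12], [8, -4, -8]].
Solving (B + 1I)v = 0 gives the eigenspace spanned by (0, -10, 5).
With v_3 = 5, v = (0, -10, 5), so v_1 = 0.

0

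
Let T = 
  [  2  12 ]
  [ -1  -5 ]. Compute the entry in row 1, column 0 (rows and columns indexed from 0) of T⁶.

Characteristic polynomial: s^2 + 3s + 2 = (s + 1)(s + 2), so the eigenvalues are -2, -1.
s=-1: eigenvector (4, -1).
s=-2: eigenvector (-3, 1).
P = [[4, -3], [-1, 1]], D = diag(-1, -2), P⁻¹ = [[1, 3], [1, 4]].
T⁶ = P·diag(1, 64)·P⁻¹ = [[-188, -756], [63, 253]].
The requested entry is 63.

63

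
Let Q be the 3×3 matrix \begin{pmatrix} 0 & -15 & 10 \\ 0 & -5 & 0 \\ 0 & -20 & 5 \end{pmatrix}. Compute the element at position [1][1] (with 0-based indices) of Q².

Characteristic polynomial: μ^3 - 25μ = μ(μ - 5)(μ + 5), so the eigenvalues are -5, 0, 5.
μ=0: eigenvector (1, 0, 0).
μ=-5: eigenvector (-1, 1, 2).
μ=5: eigenvector (2, 0, 1).
P = [[1, -1, 2], [0, 1, 0], [0, 2, 1]], D = diag(0, -5, 5), P⁻¹ = [[1, 5, -2], [0, 1, 0], [0, -2, 1]].
Q² = P·diag(0, 25, 25)·P⁻¹ = [[0, -125, 50], [0, 25, 0], [0, 0, 25]].
The requested entry is 25.

25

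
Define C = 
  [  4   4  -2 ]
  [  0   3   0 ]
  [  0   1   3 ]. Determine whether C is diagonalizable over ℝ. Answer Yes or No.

Characteristic polynomial: p(t) = t^3 - 10t^2 + 33t - 36 = (t - 4)(t - 3)^2.
t = 3 has algebraic multiplicity 2; rank(C − 3I) = 2, so geometric multiplicity = 1.
Geometric multiplicity < algebraic multiplicity, so C is not diagonalizable.

No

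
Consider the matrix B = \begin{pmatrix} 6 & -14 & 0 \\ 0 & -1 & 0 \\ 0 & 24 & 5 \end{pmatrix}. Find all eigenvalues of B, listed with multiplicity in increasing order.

-1, 5, 6

Characteristic polynomial: p(r) = r^3 - 10r^2 + 19r + 30 = (r - 6)(r - 5)(r + 1).
Roots (with multiplicity): -1, 5, 6.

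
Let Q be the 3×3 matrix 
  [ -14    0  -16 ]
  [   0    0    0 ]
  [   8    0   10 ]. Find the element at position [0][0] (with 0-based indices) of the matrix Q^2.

Characteristic polynomial: s^3 + 4s^2 - 12s = s(s - 2)(s + 6), so the eigenvalues are -6, 0, 2.
s=2: eigenvector (-1, 0, 1).
s=0: eigenvector (0, 1, 0).
s=-6: eigenvector (-2, 0, 1).
P = [[-1, 0, -2], [0, 1, 0], [1, 0, 1]], D = diag(2, 0, -6), P⁻¹ = [[1, 0, 2], [0, 1, 0], [-1, 0, -1]].
Q² = P·diag(4, 0, 36)·P⁻¹ = [[68, 0, 64], [0, 0, 0], [-32, 0, -28]].
The requested entry is 68.

68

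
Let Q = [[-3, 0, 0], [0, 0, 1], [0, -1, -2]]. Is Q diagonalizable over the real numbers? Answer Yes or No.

Characteristic polynomial: p(s) = s^3 + 5s^2 + 7s + 3 = (s + 1)^2(s + 3).
s = -1 has algebraic multiplicity 2; rank(Q + 1I) = 2, so geometric multiplicity = 1.
Geometric multiplicity < algebraic multiplicity, so Q is not diagonalizable.

No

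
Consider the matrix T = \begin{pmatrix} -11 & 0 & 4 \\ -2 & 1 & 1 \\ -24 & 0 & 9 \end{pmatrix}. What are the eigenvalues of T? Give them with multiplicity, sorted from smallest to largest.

Characteristic polynomial: p(r) = r^3 + r^2 - 5r + 3 = (r - 1)^2(r + 3).
Roots (with multiplicity): -3, 1, 1.

-3, 1, 1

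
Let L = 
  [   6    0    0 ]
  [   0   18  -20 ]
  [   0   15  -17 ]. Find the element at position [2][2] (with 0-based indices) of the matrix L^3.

-113

Characteristic polynomial: λ^3 - 7λ^2 + 36 = (λ - 6)(λ - 3)(λ + 2), so the eigenvalues are -2, 3, 6.
λ=6: eigenvector (1, 0, 0).
λ=-2: eigenvector (0, -1, -1).
λ=3: eigenvector (0, 4, 3).
P = [[1, 0, 0], [0, -1, 4], [0, -1, 3]], D = diag(6, -2, 3), P⁻¹ = [[1, 0, 0], [0, 3, -4], [0, 1, -1]].
L³ = P·diag(216, -8, 27)·P⁻¹ = [[216, 0, 0], [0, 132, -140], [0, 105, -113]].
The requested entry is -113.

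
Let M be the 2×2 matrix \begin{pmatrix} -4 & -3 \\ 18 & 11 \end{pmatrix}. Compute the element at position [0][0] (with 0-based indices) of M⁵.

-6154

Characteristic polynomial: μ^2 - 7μ + 10 = (μ - 5)(μ - 2), so the eigenvalues are 2, 5.
μ=2: eigenvector (1, -2).
μ=5: eigenvector (-1, 3).
P = [[1, -1], [-2, 3]], D = diag(2, 5), P⁻¹ = [[3, 1], [2, 1]].
M⁵ = P·diag(32, 3125)·P⁻¹ = [[-6154, -3093], [18558, 9311]].
The requested entry is -6154.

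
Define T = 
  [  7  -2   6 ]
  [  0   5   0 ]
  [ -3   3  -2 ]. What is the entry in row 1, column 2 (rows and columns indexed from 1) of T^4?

Characteristic polynomial: μ^3 - 10μ^2 + 29μ - 20 = (μ - 5)(μ - 4)(μ - 1), so the eigenvalues are 1, 4, 5.
μ=4: eigenvector (2, 0, -1).
μ=5: eigenvector (1, 1, 0).
μ=1: eigenvector (1, 0, -1).
P = [[2, 1, 1], [0, 1, 0], [-1, 0, -1]], D = diag(4, 5, 1), P⁻¹ = [[1, -1, 1], [0, 1, 0], [-1, 1, -2]].
T⁴ = P·diag(256, 625, 1)·P⁻¹ = [[511, 114, 510], [0, 625, 0], [-255, 255, -254]].
The requested entry is 114.

114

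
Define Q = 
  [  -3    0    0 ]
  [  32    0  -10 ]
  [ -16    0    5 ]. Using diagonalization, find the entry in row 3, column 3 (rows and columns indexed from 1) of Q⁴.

625

Characteristic polynomial: s^3 - 2s^2 - 15s = s(s - 5)(s + 3), so the eigenvalues are -3, 0, 5.
s=0: eigenvector (0, 1, 0).
s=-3: eigenvector (1, -4, 2).
s=5: eigenvector (0, -2, 1).
P = [[0, 1, 0], [1, -4, -2], [0, 2, 1]], D = diag(0, -3, 5), P⁻¹ = [[0, 1, 2], [1, 0, 0], [-2, 0, 1]].
Q⁴ = P·diag(0, 81, 625)·P⁻¹ = [[81, 0, 0], [2176, 0, -1250], [-1088, 0, 625]].
The requested entry is 625.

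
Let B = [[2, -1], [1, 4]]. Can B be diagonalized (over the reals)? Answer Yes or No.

No

Characteristic polynomial: p(λ) = λ^2 - 6λ + 9 = (λ - 3)^2.
λ = 3 has algebraic multiplicity 2; rank(B − 3I) = 1, so geometric multiplicity = 1.
Geometric multiplicity < algebraic multiplicity, so B is not diagonalizable.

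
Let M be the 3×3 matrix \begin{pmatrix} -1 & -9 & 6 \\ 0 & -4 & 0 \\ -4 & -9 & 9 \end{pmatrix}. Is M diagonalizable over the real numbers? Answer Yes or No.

Characteristic polynomial: p(t) = t^3 - 4t^2 - 17t + 60 = (t - 5)(t - 3)(t + 4).
All 3 eigenvalues are distinct, so M is diagonalizable.

Yes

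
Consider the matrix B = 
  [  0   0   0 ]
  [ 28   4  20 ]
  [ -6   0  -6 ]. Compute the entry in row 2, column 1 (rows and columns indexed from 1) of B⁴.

-1568

Characteristic polynomial: s^3 + 2s^2 - 24s = s(s - 4)(s + 6), so the eigenvalues are -6, 0, 4.
s=-6: eigenvector (0, -2, 1).
s=4: eigenvector (0, 1, 0).
s=0: eigenvector (1, -2, -1).
P = [[0, 0, 1], [-2, 1, -2], [1, 0, -1]], D = diag(-6, 4, 0), P⁻¹ = [[1, 0, 1], [4, 1, 2], [1, 0, 0]].
B⁴ = P·diag(1296, 256, 0)·P⁻¹ = [[0, 0, 0], [-1568, 256, -2080], [1296, 0, 1296]].
The requested entry is -1568.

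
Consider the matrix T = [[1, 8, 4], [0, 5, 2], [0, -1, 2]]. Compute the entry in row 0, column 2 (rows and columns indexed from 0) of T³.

148

Characteristic polynomial: λ^3 - 8λ^2 + 19λ - 12 = (λ - 4)(λ - 3)(λ - 1), so the eigenvalues are 1, 3, 4.
λ=3: eigenvector (2, 1, -1).
λ=1: eigenvector (1, 0, 0).
λ=4: eigenvector (4, 2, -1).
P = [[2, 1, 4], [1, 0, 2], [-1, 0, -1]], D = diag(3, 1, 4), P⁻¹ = [[0, -1, -2], [1, -2, 0], [0, 1, 1]].
T³ = P·diag(27, 1, 64)·P⁻¹ = [[1, 200, 148], [0, 101, 74], [0, -37, -10]].
The requested entry is 148.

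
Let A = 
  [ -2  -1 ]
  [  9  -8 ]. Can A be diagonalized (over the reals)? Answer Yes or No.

No

Characteristic polynomial: p(r) = r^2 + 10r + 25 = (r + 5)^2.
r = -5 has algebraic multiplicity 2; rank(A + 5I) = 1, so geometric multiplicity = 1.
Geometric multiplicity < algebraic multiplicity, so A is not diagonalizable.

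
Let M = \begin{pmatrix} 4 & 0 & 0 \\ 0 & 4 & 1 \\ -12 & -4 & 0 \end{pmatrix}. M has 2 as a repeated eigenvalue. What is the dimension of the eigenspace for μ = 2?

1

M − 2I = [[2, 0, 0], [0, 2, 1], [-12, -4, -2]].
This matrix has rank 2, so its null space has dimension 3 − 2 = 1.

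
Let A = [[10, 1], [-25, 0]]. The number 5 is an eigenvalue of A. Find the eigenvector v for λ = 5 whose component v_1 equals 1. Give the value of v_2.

A − 5I = [[5, 1], [-25, -5]].
Solving (A − 5I)v = 0 gives the eigenspace spanned by (1, -5).
With v_1 = 1, v = (1, -5), so v_2 = -5.

-5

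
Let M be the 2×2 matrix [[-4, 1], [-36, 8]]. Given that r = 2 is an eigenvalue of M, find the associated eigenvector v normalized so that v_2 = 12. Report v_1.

M − 2I = [[-6, 1], [-36, 6]].
Solving (M − 2I)v = 0 gives the eigenspace spanned by (2, 12).
With v_2 = 12, v = (2, 12), so v_1 = 2.

2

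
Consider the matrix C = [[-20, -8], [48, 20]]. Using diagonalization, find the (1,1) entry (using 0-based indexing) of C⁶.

Characteristic polynomial: λ^2 - 16 = (λ - 4)(λ + 4), so the eigenvalues are -4, 4.
λ=-4: eigenvector (1, -2).
λ=4: eigenvector (1, -3).
P = [[1, 1], [-2, -3]], D = diag(-4, 4), P⁻¹ = [[3, 1], [-2, -1]].
C⁶ = P·diag(4096, 4096)·P⁻¹ = [[4096, 0], [0, 4096]].
The requested entry is 4096.

4096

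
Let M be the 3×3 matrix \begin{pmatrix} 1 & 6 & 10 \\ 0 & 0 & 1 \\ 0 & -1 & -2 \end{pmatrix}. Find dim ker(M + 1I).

M + 1I = [[2, 6, 10], [0, 1, 1], [0, -1, -1]].
This matrix has rank 2, so its null space has dimension 3 − 2 = 1.

1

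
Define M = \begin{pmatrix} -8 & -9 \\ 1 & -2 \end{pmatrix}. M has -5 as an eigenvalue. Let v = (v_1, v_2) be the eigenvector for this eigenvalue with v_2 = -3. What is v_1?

9

M + 5I = [[-3, -9], [1, 3]].
Solving (M + 5I)v = 0 gives the eigenspace spanned by (9, -3).
With v_2 = -3, v = (9, -3), so v_1 = 9.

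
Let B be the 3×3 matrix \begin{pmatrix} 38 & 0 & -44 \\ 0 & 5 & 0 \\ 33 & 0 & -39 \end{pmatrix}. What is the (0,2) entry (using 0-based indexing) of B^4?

Characteristic polynomial: r^3 - 4r^2 - 35r + 150 = (r - 5)^2(r + 6), so the eigenvalues are -6, 5, 5.
r=-6: eigenvector (1, 0, 1).
r=5: eigenvector (0, 1, 0).
r=5: eigenvector (-4, -1, -3).
P = [[1, 0, -4], [0, 1, -1], [1, 0, -3]], D = diag(-6, 5, 5), P⁻¹ = [[-3, 0, 4], [-1, 1, 1], [-1, 0, 1]].
B⁴ = P·diag(1296, 625, 625)·P⁻¹ = [[-1388, 0, 2684], [0, 625, 0], [-2013, 0, 3309]].
The requested entry is 2684.

2684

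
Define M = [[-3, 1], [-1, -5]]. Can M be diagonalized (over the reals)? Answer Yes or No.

No

Characteristic polynomial: p(r) = r^2 + 8r + 16 = (r + 4)^2.
r = -4 has algebraic multiplicity 2; rank(M + 4I) = 1, so geometric multiplicity = 1.
Geometric multiplicity < algebraic multiplicity, so M is not diagonalizable.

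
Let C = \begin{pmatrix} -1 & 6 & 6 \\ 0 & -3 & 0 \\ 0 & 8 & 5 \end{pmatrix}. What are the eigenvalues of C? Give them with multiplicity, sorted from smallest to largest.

-3, -1, 5

Characteristic polynomial: p(r) = r^3 - r^2 - 17r - 15 = (r - 5)(r + 1)(r + 3).
Roots (with multiplicity): -3, -1, 5.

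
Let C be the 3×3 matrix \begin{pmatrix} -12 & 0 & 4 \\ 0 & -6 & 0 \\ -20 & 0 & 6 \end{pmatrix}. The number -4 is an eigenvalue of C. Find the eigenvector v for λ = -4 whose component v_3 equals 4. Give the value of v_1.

C + 4I = [[-8, 0, 4], [0, -2, 0], [-20, 0, 10]].
Solving (C + 4I)v = 0 gives the eigenspace spanned by (2, 0, 4).
With v_3 = 4, v = (2, 0, 4), so v_1 = 2.

2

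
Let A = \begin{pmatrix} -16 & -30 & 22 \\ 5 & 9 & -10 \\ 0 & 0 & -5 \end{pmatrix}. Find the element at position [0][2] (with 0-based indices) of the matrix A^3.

Characteristic polynomial: λ^3 + 12λ^2 + 41λ + 30 = (λ + 1)(λ + 5)(λ + 6), so the eigenvalues are -6, -5, -1.
λ=-6: eigenvector (3, -1, 0).
λ=-1: eigenvector (-2, 1, 0).
λ=-5: eigenvector (2, 0, 1).
P = [[3, -2, 2], [-1, 1, 0], [0, 0, 1]], D = diag(-6, -1, -5), P⁻¹ = [[1, 2, -2], [1, 3, -2], [0, 0, 1]].
A³ = P·diag(-216, -1, -125)·P⁻¹ = [[-646, -1290, 1042], [215, 429, -430], [0, 0, -125]].
The requested entry is 1042.

1042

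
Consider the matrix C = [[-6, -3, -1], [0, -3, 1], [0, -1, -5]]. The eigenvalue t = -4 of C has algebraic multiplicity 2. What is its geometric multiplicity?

C + 4I = [[-2, -3, -1], [0, 1, 1], [0, -1, -1]].
This matrix has rank 2, so its null space has dimension 3 − 2 = 1.

1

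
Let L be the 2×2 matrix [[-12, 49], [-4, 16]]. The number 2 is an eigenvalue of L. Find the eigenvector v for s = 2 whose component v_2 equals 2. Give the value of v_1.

7

L − 2I = [[-14, 49], [-4, 14]].
Solving (L − 2I)v = 0 gives the eigenspace spanned by (7, 2).
With v_2 = 2, v = (7, 2), so v_1 = 7.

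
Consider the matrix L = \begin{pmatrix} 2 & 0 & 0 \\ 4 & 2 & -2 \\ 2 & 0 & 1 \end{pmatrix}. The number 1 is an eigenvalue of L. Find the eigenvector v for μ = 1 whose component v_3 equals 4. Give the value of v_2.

L − 1I = [[1, 0, 0], [4, 1, -2], [2, 0, 0]].
Solving (L − 1I)v = 0 gives the eigenspace spanned by (0, 8, 4).
With v_3 = 4, v = (0, 8, 4), so v_2 = 8.

8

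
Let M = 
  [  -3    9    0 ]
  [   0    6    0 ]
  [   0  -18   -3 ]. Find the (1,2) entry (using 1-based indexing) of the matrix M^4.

1215

Characteristic polynomial: r^3 - 27r - 54 = (r - 6)(r + 3)^2, so the eigenvalues are -3, -3, 6.
r=-3: eigenvector (1, 0, 0).
r=6: eigenvector (1, 1, -2).
r=-3: eigenvector (0, 0, 1).
P = [[1, 1, 0], [0, 1, 0], [0, -2, 1]], D = diag(-3, 6, -3), P⁻¹ = [[1, -1, 0], [0, 1, 0], [0, 2, 1]].
M⁴ = P·diag(81, 1296, 81)·P⁻¹ = [[81, 1215, 0], [0, 1296, 0], [0, -2430, 81]].
The requested entry is 1215.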